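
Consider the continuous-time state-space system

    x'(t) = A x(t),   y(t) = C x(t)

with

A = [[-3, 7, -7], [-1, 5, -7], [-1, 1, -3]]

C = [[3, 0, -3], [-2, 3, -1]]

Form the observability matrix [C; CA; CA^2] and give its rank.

CA = [[-6, 18, -12], [4, 0, -4]]
CA^2 = [[12, 36, -48], [-8, 24, -16]]
Observability matrix O = [C; CA; CA^2] = [[3, 0, -3], [-2, 3, -1], [-6, 18, -12], [4, 0, -4], [12, 36, -48], [-8, 24, -16]]
The columns c1, c2, c3 of O are linearly dependent: c1 + c2 + c3 = 0 (check each entry), so rank(O) ≤ 2.
The 2×2 minor from rows 1, 2, columns 1, 2 is 3·3 - 0·(-2) = 9 - 0 = 9 ≠ 0, so rank(O) = 2.
rank(O) = 2 < n = 3, so the pair (A, C) is not completely observable.

2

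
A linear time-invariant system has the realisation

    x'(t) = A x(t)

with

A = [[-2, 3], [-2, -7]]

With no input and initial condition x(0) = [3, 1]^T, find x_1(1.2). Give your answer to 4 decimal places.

0.0764

det(sI - A) = s^2 - (tr A)s + det A, with tr A = (-2) + (-7) = -9 and det A = (-2)·(-7) - 3·(-2) = 14 - (-6) = 20.
So p(s) = det(sI - A) = s^2 + 9s + 20.
Factor s^2 + 9s + 20: two numbers with sum -9 and product 20 are -4 and -5, so s^2 + 9s + 20 = (s + 4)(s + 5).
Hence p(s) = (s + 4) (s + 5), with roots -5, -4.
The eigenvalues -5, -4 are distinct and real, so A is diagonalisable and x(t) = e^{At} x(0) = V diag(e^{λ_i t}) V^{-1} x(0), where the columns of V are the eigenvectors.
λ = -5: A - (-5)I = [[3, 3], [-2, -2]]. Row 1 gives 3·v1 + 3·v2 = 0, so take v_1 = [-1, 1]^T.
λ = -4: A - (-4)I = [[2, 3], [-2, -3]]. Row 1 gives 2·v1 + 3·v2 = 0, so take v_2 = [3, -2]^T.
V = [v_1 v_2] = [[-1, 3], [1, -2]] has det V = -1, so V^{-1} = adj(V)/det V = [[2, 3], [1, 1]].
Modal coordinates z(0) = V^{-1} x(0): 2·3 + 3·1 = 9; 1·3 + 1·1 = 4; so z(0) = [9, 4]^T.
x_1(t) = Σ_i (v_i)_1 · z_i(0) · e^{λ_i t} (row 1 of V times the modal terms).
x_1(1.2) = (-1)·9·e^{-5·1.2} + 3·4·e^{-4·1.2} = (-9)·0.002479 + 12·0.008230 = 0.0764.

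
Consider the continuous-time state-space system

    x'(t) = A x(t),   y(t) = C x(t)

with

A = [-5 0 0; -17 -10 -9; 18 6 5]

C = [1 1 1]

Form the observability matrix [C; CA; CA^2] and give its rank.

CA = [[-4, -4, -4]]
CA^2 = [[16, 16, 16]]
Observability matrix O = [C; CA; CA^2] = [[1, 1, 1], [-4, -4, -4], [16, 16, 16]]
Every row of O is a scalar multiple of row 1 = [1, 1, 1] (multipliers 1, -4, 16), so the rows span a one-dimensional space.
O ≠ 0, hence rank(O) = 1.
rank(O) = 1 < n = 3, so the pair (A, C) is not completely observable.

1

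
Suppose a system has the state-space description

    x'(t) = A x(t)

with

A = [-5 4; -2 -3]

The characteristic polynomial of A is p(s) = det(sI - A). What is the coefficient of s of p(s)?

8

For a 2×2 matrix, det(sI - A) = s^2 - (tr A)s + det A.
tr A = -8, det A = 23.
So p(s) = s^2 + 8s + 23.
The coefficient of s is 8.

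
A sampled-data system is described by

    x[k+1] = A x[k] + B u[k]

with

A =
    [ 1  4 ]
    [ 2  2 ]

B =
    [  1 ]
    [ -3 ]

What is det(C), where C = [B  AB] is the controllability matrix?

-37

AB = [[-11], [-4]]
Controllability matrix C = [B  AB] = [[1, -11], [-3, -4]]
det(C) = 1·(-4) - (-11)·(-3) = -4 - 33 = -37
Since det(C) ≠ 0, rank(C) = 2 and the system is completely controllable.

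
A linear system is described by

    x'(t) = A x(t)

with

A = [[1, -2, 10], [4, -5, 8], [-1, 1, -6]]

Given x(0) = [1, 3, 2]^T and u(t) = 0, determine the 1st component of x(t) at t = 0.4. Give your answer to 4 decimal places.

det(sI - A) = s^3 - (tr A)s^2 + (M11 + M22 + M33)s - det A, where Mii is the 2×2 principal minor of A obtained by deleting row i and column i.
tr A = 1 + (-5) + (-6) = -10; M11 = (-5)·(-6) - 8·1 = 30 - 8 = 22; M22 = 1·(-6) - 10·(-1) = -6 - (-10) = 4; M33 = 1·(-5) - (-2)·4 = -5 - (-8) = 3; sum of minors = 29.
det A = 1·((-5)·(-6) - 8·1) - (-2)·(4·(-6) - 8·(-1)) + 10·(4·1 - (-5)·(-1)) = 1·22 - (-2)·(-16) + 10·(-1) = -20.
So p(s) = det(sI - A) = s^3 + 10s^2 + 29s + 20.
Rational-root test: any integer root divides 20. Testing small divisors, s = -1 works: p(-1) = -1 + 10 + (-29) + 20 = 0, so (s + 1) is a factor.
Dividing, p(s) = (s + 1)(s^2 + 9s + 20).
Factor s^2 + 9s + 20: two numbers with sum -9 and product 20 are -4 and -5, so s^2 + 9s + 20 = (s + 4)(s + 5).
Hence p(s) = (s + 1) (s + 4) (s + 5), with roots -5, -4, -1.
The eigenvalues -5, -4, -1 are distinct and real, so A is diagonalisable and x(t) = e^{At} x(0) = V diag(e^{λ_i t}) V^{-1} x(0), where the columns of V are the eigenvectors.
λ = -5: A - (-5)I = [[6, -2, 10], [4, 0, 8], [-1, 1, -1]]. v must be orthogonal to every row; (row 1) × (row 2) = [-16, -8, 8], so take v_1 = [-2, -1, 1]^T.
λ = -4: A - (-4)I = [[5, -2, 10], [4, -1, 8], [-1, 1, -2]]. v must be orthogonal to every row; (row 1) × (row 2) = [-6, 0, 3], so take v_2 = [2, 0, -1]^T.
λ = -1: A - (-1)I = [[2, -2, 10], [4, -4, 8], [-1, 1, -5]]. v must be orthogonal to every row; (row 1) × (row 2) = [24, 24, 0], so take v_3 = [1, 1, 0]^T.
V = [v_1 v_2 v_3] = [[-2, 2, 1], [-1, 0, 1], [1, -1, 0]] has det V = 1, so V^{-1} = adj(V)/det V = [[1, -1, 2], [1, -1, 1], [1, 0, 2]].
Modal coordinates z(0) = V^{-1} x(0): 1·1 + (-1)·3 + 2·2 = 2; 1·1 + (-1)·3 + 1·2 = 0; 1·1 + 0·3 + 2·2 = 5; so z(0) = [2, 0, 5]^T.
x_1(t) = Σ_i (v_i)_1 · z_i(0) · e^{λ_i t} (row 1 of V times the modal terms).
x_1(0.4) = (-2)·2·e^{-5·0.4} + 2·0·e^{-4·0.4} + 1·5·e^{-1·0.4} = (-4)·0.135335 + 0·0.201897 + 5·0.670320 = 2.8103.

2.8103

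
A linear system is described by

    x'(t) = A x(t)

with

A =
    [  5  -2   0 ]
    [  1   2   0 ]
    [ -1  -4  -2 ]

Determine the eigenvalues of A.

-2, 3, 4

det(sI - A) = s^3 - (tr A)s^2 + (M11 + M22 + M33)s - det A, where Mii is the 2×2 principal minor of A obtained by deleting row i and column i.
tr A = 5 + 2 + (-2) = 5; M11 = 2·(-2) - 0·(-4) = -4 - 0 = -4; M22 = 5·(-2) - 0·(-1) = -10 - 0 = -10; M33 = 5·2 - (-2)·1 = 10 - (-2) = 12; sum of minors = -2.
det A = 5·(2·(-2) - 0·(-4)) - (-2)·(1·(-2) - 0·(-1)) + 0·(1·(-4) - 2·(-1)) = 5·(-4) - (-2)·(-2) + 0·(-2) = -24.
So p(s) = det(sI - A) = s^3 - 5s^2 - 2s + 24.
Rational-root test: any integer root divides 24. Testing small divisors, s = -2 works: p(-2) = -8 + (-20) + 4 + 24 = 0, so (s + 2) is a factor.
Dividing, p(s) = (s + 2)(s^2 - 7s + 12).
Factor s^2 - 7s + 12: two numbers with sum 7 and product 12 are 4 and 3, so s^2 - 7s + 12 = (s - 4)(s - 3).
Hence p(s) = (s - 4) (s - 3) (s + 2), with roots -2, 3, 4.
At least one eigenvalue has non-negative real part, so the system is not asymptotically stable.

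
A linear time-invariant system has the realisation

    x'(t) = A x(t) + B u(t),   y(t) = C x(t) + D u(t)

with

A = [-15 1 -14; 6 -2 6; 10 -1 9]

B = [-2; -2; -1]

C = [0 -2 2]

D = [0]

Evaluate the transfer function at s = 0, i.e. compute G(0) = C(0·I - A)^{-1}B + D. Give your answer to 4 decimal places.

G(0) = C(-A)^{-1}B + D = -C A^{-1} B + D.
det A = -10, so A^{-1} = (1/-10)·adj(A) = [[6/5, -1/2, 11/5], [-3/5, -1/2, -3/5], [-7/5, 1/2, -12/5]]
A^{-1} B = [-18/5, 14/5, 21/5]^T
C A^{-1} B = 14/5
G(0) = D - C A^{-1} B = 0 - (14/5) = -14/5 ≈ -2.8000

-2.8000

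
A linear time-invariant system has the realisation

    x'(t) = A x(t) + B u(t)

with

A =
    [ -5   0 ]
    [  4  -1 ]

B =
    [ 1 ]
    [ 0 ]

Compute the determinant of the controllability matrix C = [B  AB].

AB = [[-5], [4]]
Controllability matrix C = [B  AB] = [[1, -5], [0, 4]]
det(C) = 1·4 - (-5)·0 = 4 - 0 = 4
Since det(C) ≠ 0, rank(C) = 2 and the system is completely controllable.

4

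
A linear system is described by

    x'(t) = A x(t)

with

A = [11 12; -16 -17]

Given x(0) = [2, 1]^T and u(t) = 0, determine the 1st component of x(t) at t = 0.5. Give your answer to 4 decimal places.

5.9331

det(sI - A) = s^2 - (tr A)s + det A, with tr A = 11 + (-17) = -6 and det A = 11·(-17) - 12·(-16) = -187 - (-192) = 5.
So p(s) = det(sI - A) = s^2 + 6s + 5.
Factor s^2 + 6s + 5: two numbers with sum -6 and product 5 are -1 and -5, so s^2 + 6s + 5 = (s + 1)(s + 5).
Hence p(s) = (s + 1) (s + 5), with roots -5, -1.
The eigenvalues -5, -1 are distinct and real, so A is diagonalisable and x(t) = e^{At} x(0) = V diag(e^{λ_i t}) V^{-1} x(0), where the columns of V are the eigenvectors.
λ = -5: A - (-5)I = [[16, 12], [-16, -12]]. Row 1 gives 16·v1 + 12·v2 = 0, so take v_1 = [3, -4]^T.
λ = -1: A - (-1)I = [[12, 12], [-16, -16]]. Row 1 gives 12·v1 + 12·v2 = 0, so take v_2 = [1, -1]^T.
V = [v_1 v_2] = [[3, 1], [-4, -1]] has det V = 1, so V^{-1} = adj(V)/det V = [[-1, -1], [4, 3]].
Modal coordinates z(0) = V^{-1} x(0): (-1)·2 + (-1)·1 = -3; 4·2 + 3·1 = 11; so z(0) = [-3, 11]^T.
x_1(t) = Σ_i (v_i)_1 · z_i(0) · e^{λ_i t} (row 1 of V times the modal terms).
x_1(0.5) = 3·(-3)·e^{-5·0.5} + 1·11·e^{-1·0.5} = (-9)·0.082085 + 11·0.606531 = 5.9331.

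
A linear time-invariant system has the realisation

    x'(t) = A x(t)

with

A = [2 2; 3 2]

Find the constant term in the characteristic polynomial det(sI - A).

-2

For a 2×2 matrix, det(sI - A) = s^2 - (tr A)s + det A.
tr A = 4, det A = -2.
So p(s) = s^2 - 4s - 2.
The constant term is -2.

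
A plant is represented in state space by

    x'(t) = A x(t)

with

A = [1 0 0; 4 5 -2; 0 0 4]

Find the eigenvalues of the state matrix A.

1, 4, 5

det(sI - A) = s^3 - (tr A)s^2 + (M11 + M22 + M33)s - det A, where Mii is the 2×2 principal minor of A obtained by deleting row i and column i.
tr A = 1 + 5 + 4 = 10; M11 = 5·4 - (-2)·0 = 20 - 0 = 20; M22 = 1·4 - 0·0 = 4 - 0 = 4; M33 = 1·5 - 0·4 = 5 - 0 = 5; sum of minors = 29.
det A = 1·(5·4 - (-2)·0) - 0·(4·4 - (-2)·0) + 0·(4·0 - 5·0) = 1·20 - 0·16 + 0·0 = 20.
So p(s) = det(sI - A) = s^3 - 10s^2 + 29s - 20.
Rational-root test: any integer root divides -20. Testing small divisors, s = 1 works: p(1) = 1 + (-10) + 29 + (-20) = 0, so (s - 1) is a factor.
Dividing, p(s) = (s - 1)(s^2 - 9s + 20).
Factor s^2 - 9s + 20: two numbers with sum 9 and product 20 are 5 and 4, so s^2 - 9s + 20 = (s - 5)(s - 4).
Hence p(s) = (s - 5) (s - 4) (s - 1), with roots 1, 4, 5.
At least one eigenvalue has non-negative real part, so the system is not asymptotically stable.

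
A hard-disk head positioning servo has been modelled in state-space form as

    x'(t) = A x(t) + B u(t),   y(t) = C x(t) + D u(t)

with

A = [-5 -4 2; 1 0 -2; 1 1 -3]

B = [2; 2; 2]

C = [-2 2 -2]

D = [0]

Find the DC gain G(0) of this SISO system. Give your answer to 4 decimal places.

0.0000

G(0) = C(-A)^{-1}B + D = -C A^{-1} B + D.
det A = -12, so A^{-1} = (1/-12)·adj(A) = [[-1/6, 5/6, -2/3], [-1/12, -13/12, 2/3], [-1/12, -1/12, -1/3]]
A^{-1} B = [0, -1, -1]^T
C A^{-1} B = 0
G(0) = D - C A^{-1} B = 0 - (0) = 0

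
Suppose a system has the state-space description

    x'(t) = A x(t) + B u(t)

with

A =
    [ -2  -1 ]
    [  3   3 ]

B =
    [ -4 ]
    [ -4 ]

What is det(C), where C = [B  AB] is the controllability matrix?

144

AB = [[12], [-24]]
Controllability matrix C = [B  AB] = [[-4, 12], [-4, -24]]
det(C) = (-4)·(-24) - 12·(-4) = 96 - (-48) = 144
Since det(C) ≠ 0, rank(C) = 2 and the system is completely controllable.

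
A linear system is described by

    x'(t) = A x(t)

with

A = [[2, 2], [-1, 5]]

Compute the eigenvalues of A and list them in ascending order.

3, 4

det(sI - A) = s^2 - (tr A)s + det A, with tr A = 2 + 5 = 7 and det A = 2·5 - 2·(-1) = 10 - (-2) = 12.
So p(s) = det(sI - A) = s^2 - 7s + 12.
Factor s^2 - 7s + 12: two numbers with sum 7 and product 12 are 4 and 3, so s^2 - 7s + 12 = (s - 4)(s - 3).
Hence p(s) = (s - 4) (s - 3), with roots 3, 4.
At least one eigenvalue has non-negative real part, so the system is not asymptotically stable.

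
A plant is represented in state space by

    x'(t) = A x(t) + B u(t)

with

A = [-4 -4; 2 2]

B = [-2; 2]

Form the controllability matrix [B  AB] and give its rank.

AB = [[0], [0]]
Controllability matrix C = [B  AB] = [[-2, 0], [2, 0]]
Every column of C is a scalar multiple of column 1 = [-2, 2] (multipliers 1, 0), so the columns span a one-dimensional space.
C ≠ 0, hence rank(C) = 1.
rank(C) = 1 < n = 2, so the pair (A, B) is not completely controllable.

1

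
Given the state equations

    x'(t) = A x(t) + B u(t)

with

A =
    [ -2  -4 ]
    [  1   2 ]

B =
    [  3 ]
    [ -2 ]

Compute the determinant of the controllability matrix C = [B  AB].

AB = [[2], [-1]]
Controllability matrix C = [B  AB] = [[3, 2], [-2, -1]]
det(C) = 3·(-1) - 2·(-2) = -3 - (-4) = 1
Since det(C) ≠ 0, rank(C) = 2 and the system is completely controllable.

1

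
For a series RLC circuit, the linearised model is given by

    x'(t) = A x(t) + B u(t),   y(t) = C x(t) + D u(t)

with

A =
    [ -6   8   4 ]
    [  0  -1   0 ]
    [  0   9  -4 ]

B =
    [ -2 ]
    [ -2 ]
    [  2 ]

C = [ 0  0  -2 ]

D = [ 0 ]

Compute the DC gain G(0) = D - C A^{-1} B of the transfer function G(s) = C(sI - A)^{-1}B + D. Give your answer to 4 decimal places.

G(0) = C(-A)^{-1}B + D = -C A^{-1} B + D.
det A = -24, so A^{-1} = (1/-24)·adj(A) = [[-1/6, -17/6, -1/6], [0, -1, 0], [0, -9/4, -1/4]]
A^{-1} B = [17/3, 2, 4]^T
C A^{-1} B = -8
G(0) = D - C A^{-1} B = 0 - (-8) = 8

8.0000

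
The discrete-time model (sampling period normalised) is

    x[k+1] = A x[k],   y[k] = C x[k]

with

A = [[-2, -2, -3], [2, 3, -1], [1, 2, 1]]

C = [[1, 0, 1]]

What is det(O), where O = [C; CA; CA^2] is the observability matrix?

-2

CA = [[-1, 0, -2]]
CA^2 = [[0, -2, 1]]
Observability matrix O = [C; CA; CA^2] = [[1, 0, 1], [-1, 0, -2], [0, -2, 1]]
Expanding along the first row, det(O) = 1·(0·1 - (-2)·(-2)) - 0·((-1)·1 - (-2)·0) + 1·((-1)·(-2) - 0·0) = 1·(-4) - 0·(-1) + 1·2 = -2
Since det(O) ≠ 0, rank(O) = 3 and the system is completely observable.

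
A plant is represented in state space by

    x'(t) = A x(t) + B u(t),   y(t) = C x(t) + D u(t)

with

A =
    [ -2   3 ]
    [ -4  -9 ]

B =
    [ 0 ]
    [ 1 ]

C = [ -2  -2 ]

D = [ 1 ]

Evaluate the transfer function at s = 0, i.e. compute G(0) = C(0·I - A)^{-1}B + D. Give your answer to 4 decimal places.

G(0) = C(-A)^{-1}B + D = -C A^{-1} B + D.
det A = 30, so A^{-1} = (1/30)·adj(A) = [[-3/10, -1/10], [2/15, -1/15]]
A^{-1} B = [-1/10, -1/15]^T
C A^{-1} B = 1/3
G(0) = D - C A^{-1} B = 1 - (1/3) = 2/3 ≈ 0.6667

0.6667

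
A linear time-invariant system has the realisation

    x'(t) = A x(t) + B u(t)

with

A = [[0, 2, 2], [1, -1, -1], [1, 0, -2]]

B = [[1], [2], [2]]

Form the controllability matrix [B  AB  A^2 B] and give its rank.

AB = [[8], [-3], [-3]]
A^2B = [[-12], [14], [14]]
Controllability matrix C = [B  AB  A^2B] = [[1, 8, -12], [2, -3, 14], [2, -3, 14]]
The rows r1, r2, r3 of C are linearly dependent: -r2 + r3 = 0 (check each entry), so rank(C) ≤ 2.
The 2×2 minor from rows 1, 2, columns 1, 2 is 1·(-3) - 8·2 = -3 - 16 = -19 ≠ 0, so rank(C) = 2.
rank(C) = 2 < n = 3, so the pair (A, B) is not completely controllable.

2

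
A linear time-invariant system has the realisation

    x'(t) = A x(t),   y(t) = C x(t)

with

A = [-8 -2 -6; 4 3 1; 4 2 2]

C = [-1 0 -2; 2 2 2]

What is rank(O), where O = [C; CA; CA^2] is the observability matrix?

CA = [[0, -2, 2], [0, 6, -6]]
CA^2 = [[0, -2, 2], [0, 6, -6]]
Observability matrix O = [C; CA; CA^2] = [[-1, 0, -2], [2, 2, 2], [0, -2, 2], [0, 6, -6], [0, -2, 2], [0, 6, -6]]
The columns c1, c2, c3 of O are linearly dependent: -2·c1 + c2 + c3 = 0 (check each entry), so rank(O) ≤ 2.
The 2×2 minor from rows 1, 2, columns 1, 2 is (-1)·2 - 0·2 = -2 - 0 = -2 ≠ 0, so rank(O) = 2.
rank(O) = 2 < n = 3, so the pair (A, C) is not completely observable.

2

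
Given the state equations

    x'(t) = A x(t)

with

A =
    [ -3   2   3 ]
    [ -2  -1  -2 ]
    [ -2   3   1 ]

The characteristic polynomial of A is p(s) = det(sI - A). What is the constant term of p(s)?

Expand det(sI - A) for the 3×3 matrix.
p(s) = s^3 + 3s^2 + 15s + 27.
(Check: constant term = det(-A) = (-1)^3 det A = 27; coefficient of s^2 = -tr A = 3.)
The constant term is 27.

27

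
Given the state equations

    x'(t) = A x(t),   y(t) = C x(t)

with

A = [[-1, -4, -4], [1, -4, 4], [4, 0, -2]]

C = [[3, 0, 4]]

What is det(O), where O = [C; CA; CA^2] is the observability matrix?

CA = [[13, -12, -20]]
CA^2 = [[-105, -4, -60]]
Observability matrix O = [C; CA; CA^2] = [[3, 0, 4], [13, -12, -20], [-105, -4, -60]]
Expanding along the first row, det(O) = 3·((-12)·(-60) - (-20)·(-4)) - 0·(13·(-60) - (-20)·(-105)) + 4·(13·(-4) - (-12)·(-105)) = 3·640 - 0·(-2880) + 4·(-1312) = -3328
Since det(O) ≠ 0, rank(O) = 3 and the system is completely observable.

-3328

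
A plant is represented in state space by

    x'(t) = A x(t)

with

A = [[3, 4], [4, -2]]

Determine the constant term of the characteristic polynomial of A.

-22

For a 2×2 matrix, det(sI - A) = s^2 - (tr A)s + det A.
tr A = 1, det A = -22.
So p(s) = s^2 - s - 22.
The constant term is -22.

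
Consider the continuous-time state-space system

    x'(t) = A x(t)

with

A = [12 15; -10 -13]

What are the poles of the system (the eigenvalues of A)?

-3, 2

det(sI - A) = s^2 - (tr A)s + det A, with tr A = 12 + (-13) = -1 and det A = 12·(-13) - 15·(-10) = -156 - (-150) = -6.
So p(s) = det(sI - A) = s^2 + s - 6.
Factor s^2 + s - 6: two numbers with sum -1 and product -6 are 2 and -3, so s^2 + s - 6 = (s - 2)(s + 3).
Hence p(s) = (s - 2) (s + 3), with roots -3, 2.
At least one eigenvalue has non-negative real part, so the system is not asymptotically stable.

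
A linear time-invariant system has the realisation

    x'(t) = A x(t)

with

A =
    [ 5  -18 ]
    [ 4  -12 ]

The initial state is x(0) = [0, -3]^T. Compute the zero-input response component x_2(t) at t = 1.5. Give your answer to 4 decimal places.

det(sI - A) = s^2 - (tr A)s + det A, with tr A = 5 + (-12) = -7 and det A = 5·(-12) - (-18)·4 = -60 - (-72) = 12.
So p(s) = det(sI - A) = s^2 + 7s + 12.
Factor s^2 + 7s + 12: two numbers with sum -7 and product 12 are -3 and -4, so s^2 + 7s + 12 = (s + 3)(s + 4).
Hence p(s) = (s + 3) (s + 4), with roots -4, -3.
The eigenvalues -4, -3 are distinct and real, so A is diagonalisable and x(t) = e^{At} x(0) = V diag(e^{λ_i t}) V^{-1} x(0), where the columns of V are the eigenvectors.
λ = -4: A - (-4)I = [[9, -18], [4, -8]]. Row 1 gives 9·v1 + (-18)·v2 = 0, so take v_1 = [2, 1]^T.
λ = -3: A - (-3)I = [[8, -18], [4, -9]]. Row 1 gives 8·v1 + (-18)·v2 = 0, so take v_2 = [9, 4]^T.
V = [v_1 v_2] = [[2, 9], [1, 4]] has det V = -1, so V^{-1} = adj(V)/det V = [[-4, 9], [1, -2]].
Modal coordinates z(0) = V^{-1} x(0): (-4)·0 + 9·(-3) = -27; 1·0 + (-2)·(-3) = 6; so z(0) = [-27, 6]^T.
x_2(t) = Σ_i (v_i)_2 · z_i(0) · e^{λ_i t} (row 2 of V times the modal terms).
x_2(1.5) = 1·(-27)·e^{-4·1.5} + 4·6·e^{-3·1.5} = (-27)·0.002479 + 24·0.011109 = 0.1997.

0.1997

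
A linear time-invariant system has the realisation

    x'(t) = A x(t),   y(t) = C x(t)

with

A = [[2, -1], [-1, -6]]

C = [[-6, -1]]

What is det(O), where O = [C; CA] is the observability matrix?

-83

CA = [[-11, 12]]
Observability matrix O = [C; CA] = [[-6, -1], [-11, 12]]
det(O) = (-6)·12 - (-1)·(-11) = -72 - 11 = -83
Since det(O) ≠ 0, rank(O) = 2 and the system is completely observable.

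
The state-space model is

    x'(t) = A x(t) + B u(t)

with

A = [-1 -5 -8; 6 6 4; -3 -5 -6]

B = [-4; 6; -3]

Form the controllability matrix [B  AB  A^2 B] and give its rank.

AB = [[-2], [0], [0]]
A^2B = [[2], [-12], [6]]
Controllability matrix C = [B  AB  A^2B] = [[-4, -2, 2], [6, 0, -12], [-3, 0, 6]]
The rows r1, r2, r3 of C are linearly dependent: r2 + 2·r3 = 0 (check each entry), so rank(C) ≤ 2.
The 2×2 minor from rows 1, 2, columns 1, 2 is (-4)·0 - (-2)·6 = 0 - (-12) = 12 ≠ 0, so rank(C) = 2.
rank(C) = 2 < n = 3, so the pair (A, B) is not completely controllable.

2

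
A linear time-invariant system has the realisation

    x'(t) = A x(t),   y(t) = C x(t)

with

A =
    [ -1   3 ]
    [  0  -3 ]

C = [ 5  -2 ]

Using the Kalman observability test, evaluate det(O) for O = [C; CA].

95

CA = [[-5, 21]]
Observability matrix O = [C; CA] = [[5, -2], [-5, 21]]
det(O) = 5·21 - (-2)·(-5) = 105 - 10 = 95
Since det(O) ≠ 0, rank(O) = 2 and the system is completely observable.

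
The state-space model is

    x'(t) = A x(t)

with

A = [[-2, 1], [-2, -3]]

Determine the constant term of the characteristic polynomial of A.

8

For a 2×2 matrix, det(sI - A) = s^2 - (tr A)s + det A.
tr A = -5, det A = 8.
So p(s) = s^2 + 5s + 8.
The constant term is 8.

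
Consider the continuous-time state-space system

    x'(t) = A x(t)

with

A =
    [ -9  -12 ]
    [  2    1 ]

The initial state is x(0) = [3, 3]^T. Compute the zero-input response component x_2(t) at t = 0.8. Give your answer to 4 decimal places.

0.9238

det(sI - A) = s^2 - (tr A)s + det A, with tr A = (-9) + 1 = -8 and det A = (-9)·1 - (-12)·2 = -9 - (-24) = 15.
So p(s) = det(sI - A) = s^2 + 8s + 15.
Factor s^2 + 8s + 15: two numbers with sum -8 and product 15 are -3 and -5, so s^2 + 8s + 15 = (s + 3)(s + 5).
Hence p(s) = (s + 3) (s + 5), with roots -5, -3.
The eigenvalues -5, -3 are distinct and real, so A is diagonalisable and x(t) = e^{At} x(0) = V diag(e^{λ_i t}) V^{-1} x(0), where the columns of V are the eigenvectors.
λ = -5: A - (-5)I = [[-4, -12], [2, 6]]. Row 1 gives (-4)·v1 + (-12)·v2 = 0, so take v_1 = [3, -1]^T.
λ = -3: A - (-3)I = [[-6, -12], [2, 4]]. Row 1 gives (-6)·v1 + (-12)·v2 = 0, so take v_2 = [-2, 1]^T.
V = [v_1 v_2] = [[3, -2], [-1, 1]] has det V = 1, so V^{-1} = adj(V)/det V = [[1, 2], [1, 3]].
Modal coordinates z(0) = V^{-1} x(0): 1·3 + 2·3 = 9; 1·3 + 3·3 = 12; so z(0) = [9, 12]^T.
x_2(t) = Σ_i (v_i)_2 · z_i(0) · e^{λ_i t} (row 2 of V times the modal terms).
x_2(0.8) = (-1)·9·e^{-5·0.8} + 1·12·e^{-3·0.8} = (-9)·0.018316 + 12·0.090718 = 0.9238.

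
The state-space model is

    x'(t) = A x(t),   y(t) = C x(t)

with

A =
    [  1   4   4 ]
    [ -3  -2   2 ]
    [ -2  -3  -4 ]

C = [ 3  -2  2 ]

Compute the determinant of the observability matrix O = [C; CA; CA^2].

CA = [[5, 10, 0]]
CA^2 = [[-25, 0, 40]]
Observability matrix O = [C; CA; CA^2] = [[3, -2, 2], [5, 10, 0], [-25, 0, 40]]
Expanding along the first row, det(O) = 3·(10·40 - 0·0) - (-2)·(5·40 - 0·(-25)) + 2·(5·0 - 10·(-25)) = 3·400 - (-2)·200 + 2·250 = 2100
Since det(O) ≠ 0, rank(O) = 3 and the system is completely observable.

2100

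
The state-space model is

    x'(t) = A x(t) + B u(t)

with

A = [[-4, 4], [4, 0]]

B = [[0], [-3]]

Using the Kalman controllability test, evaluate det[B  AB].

AB = [[-12], [0]]
Controllability matrix C = [B  AB] = [[0, -12], [-3, 0]]
det(C) = 0·0 - (-12)·(-3) = 0 - 36 = -36
Since det(C) ≠ 0, rank(C) = 2 and the system is completely controllable.

-36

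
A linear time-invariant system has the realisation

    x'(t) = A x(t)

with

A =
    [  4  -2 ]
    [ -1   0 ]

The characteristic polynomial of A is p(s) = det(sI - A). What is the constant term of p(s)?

For a 2×2 matrix, det(sI - A) = s^2 - (tr A)s + det A.
tr A = 4, det A = -2.
So p(s) = s^2 - 4s - 2.
The constant term is -2.

-2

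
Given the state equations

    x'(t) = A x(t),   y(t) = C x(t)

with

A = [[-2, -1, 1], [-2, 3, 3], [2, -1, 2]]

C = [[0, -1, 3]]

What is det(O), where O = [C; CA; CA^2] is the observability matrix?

-698

CA = [[8, -6, 3]]
CA^2 = [[2, -29, -4]]
Observability matrix O = [C; CA; CA^2] = [[0, -1, 3], [8, -6, 3], [2, -29, -4]]
Expanding along the first row, det(O) = 0·((-6)·(-4) - 3·(-29)) - (-1)·(8·(-4) - 3·2) + 3·(8·(-29) - (-6)·2) = 0·111 - (-1)·(-38) + 3·(-220) = -698
Since det(O) ≠ 0, rank(O) = 3 and the system is completely observable.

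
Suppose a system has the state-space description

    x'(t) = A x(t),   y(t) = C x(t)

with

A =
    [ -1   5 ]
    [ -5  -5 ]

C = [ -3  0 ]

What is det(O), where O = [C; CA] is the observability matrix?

45

CA = [[3, -15]]
Observability matrix O = [C; CA] = [[-3, 0], [3, -15]]
det(O) = (-3)·(-15) - 0·3 = 45 - 0 = 45
Since det(O) ≠ 0, rank(O) = 2 and the system is completely observable.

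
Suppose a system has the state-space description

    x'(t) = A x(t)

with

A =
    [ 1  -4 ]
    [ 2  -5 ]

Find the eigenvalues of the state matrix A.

det(sI - A) = s^2 - (tr A)s + det A, with tr A = 1 + (-5) = -4 and det A = 1·(-5) - (-4)·2 = -5 - (-8) = 3.
So p(s) = det(sI - A) = s^2 + 4s + 3.
Factor s^2 + 4s + 3: two numbers with sum -4 and product 3 are -1 and -3, so s^2 + 4s + 3 = (s + 1)(s + 3).
Hence p(s) = (s + 1) (s + 3), with roots -3, -1.
All eigenvalues have negative real part, so the system is asymptotically stable.

-3, -1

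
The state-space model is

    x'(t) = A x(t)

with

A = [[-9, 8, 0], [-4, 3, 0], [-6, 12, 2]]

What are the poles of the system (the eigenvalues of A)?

det(sI - A) = s^3 - (tr A)s^2 + (M11 + M22 + M33)s - det A, where Mii is the 2×2 principal minor of A obtained by deleting row i and column i.
tr A = (-9) + 3 + 2 = -4; M11 = 3·2 - 0·12 = 6 - 0 = 6; M22 = (-9)·2 - 0·(-6) = -18 - 0 = -18; M33 = (-9)·3 - 8·(-4) = -27 - (-32) = 5; sum of minors = -7.
det A = (-9)·(3·2 - 0·12) - 8·((-4)·2 - 0·(-6)) + 0·((-4)·12 - 3·(-6)) = (-9)·6 - 8·(-8) + 0·(-30) = 10.
So p(s) = det(sI - A) = s^3 + 4s^2 - 7s - 10.
Rational-root test: any integer root divides -10. Testing small divisors, s = -1 works: p(-1) = -1 + 4 + 7 + (-10) = 0, so (s + 1) is a factor.
Dividing, p(s) = (s + 1)(s^2 + 3s - 10).
Factor s^2 + 3s - 10: two numbers with sum -3 and product -10 are 2 and -5, so s^2 + 3s - 10 = (s - 2)(s + 5).
Hence p(s) = (s - 2) (s + 1) (s + 5), with roots -5, -1, 2.
At least one eigenvalue has non-negative real part, so the system is not asymptotically stable.

-5, -1, 2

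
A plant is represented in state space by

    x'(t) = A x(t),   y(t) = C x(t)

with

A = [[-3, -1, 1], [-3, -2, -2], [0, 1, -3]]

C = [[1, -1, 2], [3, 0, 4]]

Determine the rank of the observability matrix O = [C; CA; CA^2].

3

CA = [[0, 3, -3], [-9, 1, -9]]
CA^2 = [[-9, -9, 3], [24, -2, 16]]
Observability matrix O = [C; CA; CA^2] = [[1, -1, 2], [3, 0, 4], [0, 3, -3], [-9, 1, -9], [-9, -9, 3], [24, -2, 16]]
Take the 3×3 submatrix of O formed by rows 1, 2, 3: [[1, -1, 2], [3, 0, 4], [0, 3, -3]]. Its determinant is 1·(0·(-3) - 4·3) - (-1)·(3·(-3) - 4·0) + 2·(3·3 - 0·0) = 1·(-12) - (-1)·(-9) + 2·9 = -3 ≠ 0.
So rank(O) ≥ 3; since O has 3 columns, rank(O) = 3.
rank(O) = 3 = n, so the pair (A, C) is completely observable.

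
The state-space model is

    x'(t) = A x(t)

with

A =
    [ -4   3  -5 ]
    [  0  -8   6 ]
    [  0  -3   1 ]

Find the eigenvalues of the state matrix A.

det(sI - A) = s^3 - (tr A)s^2 + (M11 + M22 + M33)s - det A, where Mii is the 2×2 principal minor of A obtained by deleting row i and column i.
tr A = (-4) + (-8) + 1 = -11; M11 = (-8)·1 - 6·(-3) = -8 - (-18) = 10; M22 = (-4)·1 - (-5)·0 = -4 - 0 = -4; M33 = (-4)·(-8) - 3·0 = 32 - 0 = 32; sum of minors = 38.
det A = (-4)·((-8)·1 - 6·(-3)) - 3·(0·1 - 6·0) + (-5)·(0·(-3) - (-8)·0) = (-4)·10 - 3·0 + (-5)·0 = -40.
So p(s) = det(sI - A) = s^3 + 11s^2 + 38s + 40.
Rational-root test: any integer root divides 40. Testing small divisors, s = -2 works: p(-2) = -8 + 44 + (-76) + 40 = 0, so (s + 2) is a factor.
Dividing, p(s) = (s + 2)(s^2 + 9s + 20).
Factor s^2 + 9s + 20: two numbers with sum -9 and product 20 are -4 and -5, so s^2 + 9s + 20 = (s + 4)(s + 5).
Hence p(s) = (s + 2) (s + 4) (s + 5), with roots -5, -4, -2.
All eigenvalues have negative real part, so the system is asymptotically stable.

-5, -4, -2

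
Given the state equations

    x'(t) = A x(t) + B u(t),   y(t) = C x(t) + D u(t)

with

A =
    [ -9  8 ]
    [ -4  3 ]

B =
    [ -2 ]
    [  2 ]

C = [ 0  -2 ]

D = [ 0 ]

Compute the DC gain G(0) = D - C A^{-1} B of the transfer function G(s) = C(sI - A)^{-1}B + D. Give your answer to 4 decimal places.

-10.4000

G(0) = C(-A)^{-1}B + D = -C A^{-1} B + D.
det A = 5, so A^{-1} = (1/5)·adj(A) = [[3/5, -8/5], [4/5, -9/5]]
A^{-1} B = [-22/5, -26/5]^T
C A^{-1} B = 52/5
G(0) = D - C A^{-1} B = 0 - (52/5) = -52/5 ≈ -10.4000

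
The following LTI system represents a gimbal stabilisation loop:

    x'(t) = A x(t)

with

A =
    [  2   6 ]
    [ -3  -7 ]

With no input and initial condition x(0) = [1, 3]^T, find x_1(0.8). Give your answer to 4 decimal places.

3.3093

det(sI - A) = s^2 - (tr A)s + det A, with tr A = 2 + (-7) = -5 and det A = 2·(-7) - 6·(-3) = -14 - (-18) = 4.
So p(s) = det(sI - A) = s^2 + 5s + 4.
Factor s^2 + 5s + 4: two numbers with sum -5 and product 4 are -1 and -4, so s^2 + 5s + 4 = (s + 1)(s + 4).
Hence p(s) = (s + 1) (s + 4), with roots -4, -1.
The eigenvalues -4, -1 are distinct and real, so A is diagonalisable and x(t) = e^{At} x(0) = V diag(e^{λ_i t}) V^{-1} x(0), where the columns of V are the eigenvectors.
λ = -4: A - (-4)I = [[6, 6], [-3, -3]]. Row 1 gives 6·v1 + 6·v2 = 0, so take v_1 = [-1, 1]^T.
λ = -1: A - (-1)I = [[3, 6], [-3, -6]]. Row 1 gives 3·v1 + 6·v2 = 0, so take v_2 = [2, -1]^T.
V = [v_1 v_2] = [[-1, 2], [1, -1]] has det V = -1, so V^{-1} = adj(V)/det V = [[1, 2], [1, 1]].
Modal coordinates z(0) = V^{-1} x(0): 1·1 + 2·3 = 7; 1·1 + 1·3 = 4; so z(0) = [7, 4]^T.
x_1(t) = Σ_i (v_i)_1 · z_i(0) · e^{λ_i t} (row 1 of V times the modal terms).
x_1(0.8) = (-1)·7·e^{-4·0.8} + 2·4·e^{-1·0.8} = (-7)·0.040762 + 8·0.449329 = 3.3093.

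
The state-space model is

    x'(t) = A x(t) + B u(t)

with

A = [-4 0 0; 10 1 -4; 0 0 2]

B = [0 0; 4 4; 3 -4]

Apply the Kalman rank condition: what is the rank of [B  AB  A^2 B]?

2

AB = [[0, 0], [-8, 20], [6, -8]]
A^2B = [[0, 0], [-32, 52], [12, -16]]
Controllability matrix C = [B  AB  A^2B] = [[0, 0, 0, 0, 0, 0], [4, 4, -8, 20, -32, 52], [3, -4, 6, -8, 12, -16]]
Row 1 of C is identically zero, so rank(C) ≤ 2.
The 2×2 minor from rows 2, 3, columns 1, 2 is 4·(-4) - 4·3 = -16 - 12 = -28 ≠ 0, so rank(C) = 2.
rank(C) = 2 < n = 3, so the pair (A, B) is not completely controllable.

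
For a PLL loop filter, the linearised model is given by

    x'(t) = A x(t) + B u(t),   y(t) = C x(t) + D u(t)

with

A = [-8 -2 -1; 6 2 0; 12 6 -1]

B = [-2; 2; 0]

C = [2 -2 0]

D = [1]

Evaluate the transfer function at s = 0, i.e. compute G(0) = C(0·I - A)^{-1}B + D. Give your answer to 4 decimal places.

G(0) = C(-A)^{-1}B + D = -C A^{-1} B + D.
det A = -8, so A^{-1} = (1/-8)·adj(A) = [[1/4, 1, -1/4], [-3/4, -5/2, 3/4], [-3/2, -3, 1/2]]
A^{-1} B = [3/2, -7/2, -3]^T
C A^{-1} B = 10
G(0) = D - C A^{-1} B = 1 - (10) = -9

-9.0000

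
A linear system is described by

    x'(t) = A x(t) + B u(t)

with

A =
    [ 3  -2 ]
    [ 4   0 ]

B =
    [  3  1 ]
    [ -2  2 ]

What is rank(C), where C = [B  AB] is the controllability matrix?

2

AB = [[13, -1], [12, 4]]
Controllability matrix C = [B  AB] = [[3, 1, 13, -1], [-2, 2, 12, 4]]
Take the 2×2 submatrix of C formed by columns 1, 2: [[3, 1], [-2, 2]]. Its determinant is 3·2 - 1·(-2) = 6 - (-2) = 8 ≠ 0.
So rank(C) ≥ 2; since C has 2 rows, rank(C) = 2.
rank(C) = 2 = n, so the pair (A, B) is completely controllable.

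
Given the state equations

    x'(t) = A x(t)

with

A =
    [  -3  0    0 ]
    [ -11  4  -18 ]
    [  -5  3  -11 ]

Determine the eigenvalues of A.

det(sI - A) = s^3 - (tr A)s^2 + (M11 + M22 + M33)s - det A, where Mii is the 2×2 principal minor of A obtained by deleting row i and column i.
tr A = (-3) + 4 + (-11) = -10; M11 = 4·(-11) - (-18)·3 = -44 - (-54) = 10; M22 = (-3)·(-11) - 0·(-5) = 33 - 0 = 33; M33 = (-3)·4 - 0·(-11) = -12 - 0 = -12; sum of minors = 31.
det A = (-3)·(4·(-11) - (-18)·3) - 0·((-11)·(-11) - (-18)·(-5)) + 0·((-11)·3 - 4·(-5)) = (-3)·10 - 0·31 + 0·(-13) = -30.
So p(s) = det(sI - A) = s^3 + 10s^2 + 31s + 30.
Rational-root test: any integer root divides 30. Testing small divisors, s = -2 works: p(-2) = -8 + 40 + (-62) + 30 = 0, so (s + 2) is a factor.
Dividing, p(s) = (s + 2)(s^2 + 8s + 15).
Factor s^2 + 8s + 15: two numbers with sum -8 and product 15 are -3 and -5, so s^2 + 8s + 15 = (s + 3)(s + 5).
Hence p(s) = (s + 2) (s + 3) (s + 5), with roots -5, -3, -2.
All eigenvalues have negative real part, so the system is asymptotically stable.

-5, -3, -2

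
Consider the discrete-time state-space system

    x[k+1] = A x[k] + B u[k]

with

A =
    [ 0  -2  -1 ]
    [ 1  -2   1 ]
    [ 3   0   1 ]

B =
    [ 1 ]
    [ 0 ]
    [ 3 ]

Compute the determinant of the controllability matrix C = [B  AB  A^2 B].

231

AB = [[-3], [4], [6]]
A^2B = [[-14], [-5], [-3]]
Controllability matrix C = [B  AB  A^2B] = [[1, -3, -14], [0, 4, -5], [3, 6, -3]]
Expanding along the first row, det(C) = 1·(4·(-3) - (-5)·6) - (-3)·(0·(-3) - (-5)·3) + (-14)·(0·6 - 4·3) = 1·18 - (-3)·15 + (-14)·(-12) = 231
Since det(C) ≠ 0, rank(C) = 3 and the system is completely controllable.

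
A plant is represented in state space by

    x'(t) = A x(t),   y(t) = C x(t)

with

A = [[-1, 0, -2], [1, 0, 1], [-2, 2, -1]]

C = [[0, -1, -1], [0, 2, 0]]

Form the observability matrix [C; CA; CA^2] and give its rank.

CA = [[1, -2, 0], [2, 0, 2]]
CA^2 = [[-3, 0, -4], [-6, 4, -6]]
Observability matrix O = [C; CA; CA^2] = [[0, -1, -1], [0, 2, 0], [1, -2, 0], [2, 0, 2], [-3, 0, -4], [-6, 4, -6]]
Take the 3×3 submatrix of O formed by rows 1, 2, 3: [[0, -1, -1], [0, 2, 0], [1, -2, 0]]. Its determinant is 0·(2·0 - 0·(-2)) - (-1)·(0·0 - 0·1) + (-1)·(0·(-2) - 2·1) = 0·0 - (-1)·0 + (-1)·(-2) = 2 ≠ 0.
So rank(O) ≥ 3; since O has 3 columns, rank(O) = 3.
rank(O) = 3 = n, so the pair (A, C) is completely observable.

3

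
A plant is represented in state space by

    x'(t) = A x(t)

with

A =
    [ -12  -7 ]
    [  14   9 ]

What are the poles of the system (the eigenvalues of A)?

det(sI - A) = s^2 - (tr A)s + det A, with tr A = (-12) + 9 = -3 and det A = (-12)·9 - (-7)·14 = -108 - (-98) = -10.
So p(s) = det(sI - A) = s^2 + 3s - 10.
Factor s^2 + 3s - 10: two numbers with sum -3 and product -10 are 2 and -5, so s^2 + 3s - 10 = (s - 2)(s + 5).
Hence p(s) = (s - 2) (s + 5), with roots -5, 2.
At least one eigenvalue has non-negative real part, so the system is not asymptotically stable.

-5, 2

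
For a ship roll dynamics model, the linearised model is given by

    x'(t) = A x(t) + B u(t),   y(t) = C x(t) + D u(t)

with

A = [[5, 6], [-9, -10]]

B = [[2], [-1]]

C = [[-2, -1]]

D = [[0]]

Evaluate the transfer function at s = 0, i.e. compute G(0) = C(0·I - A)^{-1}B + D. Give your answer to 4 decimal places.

G(0) = C(-A)^{-1}B + D = -C A^{-1} B + D.
det A = 4, so A^{-1} = (1/4)·adj(A) = [[-5/2, -3/2], [9/4, 5/4]]
A^{-1} B = [-7/2, 13/4]^T
C A^{-1} B = 15/4
G(0) = D - C A^{-1} B = 0 - (15/4) = -15/4 ≈ -3.7500

-3.7500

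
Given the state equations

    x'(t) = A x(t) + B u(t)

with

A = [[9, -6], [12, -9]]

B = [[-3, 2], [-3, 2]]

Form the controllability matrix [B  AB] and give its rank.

AB = [[-9, 6], [-9, 6]]
Controllability matrix C = [B  AB] = [[-3, 2, -9, 6], [-3, 2, -9, 6]]
Every column of C is a scalar multiple of column 1 = [-3, -3] (multipliers 1, -2/3, 3, -2), so the columns span a one-dimensional space.
C ≠ 0, hence rank(C) = 1.
rank(C) = 1 < n = 2, so the pair (A, B) is not completely controllable.

1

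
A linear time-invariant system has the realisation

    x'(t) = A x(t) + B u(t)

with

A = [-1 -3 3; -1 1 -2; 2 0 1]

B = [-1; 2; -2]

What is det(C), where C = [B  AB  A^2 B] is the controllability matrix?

-54

AB = [[-11], [7], [-4]]
A^2B = [[-22], [26], [-26]]
Controllability matrix C = [B  AB  A^2B] = [[-1, -11, -22], [2, 7, 26], [-2, -4, -26]]
Expanding along the first row, det(C) = (-1)·(7·(-26) - 26·(-4)) - (-11)·(2·(-26) - 26·(-2)) + (-22)·(2·(-4) - 7·(-2)) = (-1)·(-78) - (-11)·0 + (-22)·6 = -54
Since det(C) ≠ 0, rank(C) = 3 and the system is completely controllable.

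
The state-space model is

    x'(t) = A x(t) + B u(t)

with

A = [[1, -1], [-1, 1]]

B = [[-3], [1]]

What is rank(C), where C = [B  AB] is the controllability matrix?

AB = [[-4], [4]]
Controllability matrix C = [B  AB] = [[-3, -4], [1, 4]]
det(C) = (-3)·4 - (-4)·1 = -12 - (-4) = -8 ≠ 0, so rank(C) = 2.
rank(C) = 2 = n, so the pair (A, B) is completely controllable.

2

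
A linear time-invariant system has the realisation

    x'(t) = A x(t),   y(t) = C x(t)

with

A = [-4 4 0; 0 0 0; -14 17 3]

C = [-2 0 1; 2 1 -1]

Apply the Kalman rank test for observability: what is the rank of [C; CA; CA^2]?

2

CA = [[-6, 9, 3], [6, -9, -3]]
CA^2 = [[-18, 27, 9], [18, -27, -9]]
Observability matrix O = [C; CA; CA^2] = [[-2, 0, 1], [2, 1, -1], [-6, 9, 3], [6, -9, -3], [-18, 27, 9], [18, -27, -9]]
The columns c1, c2, c3 of O are linearly dependent: c1 + 2·c3 = 0 (check each entry), so rank(O) ≤ 2.
The 2×2 minor from rows 1, 2, columns 1, 2 is (-2)·1 - 0·2 = -2 - 0 = -2 ≠ 0, so rank(O) = 2.
rank(O) = 2 < n = 3, so the pair (A, C) is not completely observable.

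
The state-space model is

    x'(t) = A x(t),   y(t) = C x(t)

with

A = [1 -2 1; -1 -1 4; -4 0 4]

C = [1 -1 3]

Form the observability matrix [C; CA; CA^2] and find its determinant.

CA = [[-10, -1, 9]]
CA^2 = [[-45, 21, 22]]
Observability matrix O = [C; CA; CA^2] = [[1, -1, 3], [-10, -1, 9], [-45, 21, 22]]
Expanding along the first row, det(O) = 1·((-1)·22 - 9·21) - (-1)·((-10)·22 - 9·(-45)) + 3·((-10)·21 - (-1)·(-45)) = 1·(-211) - (-1)·185 + 3·(-255) = -791
Since det(O) ≠ 0, rank(O) = 3 and the system is completely observable.

-791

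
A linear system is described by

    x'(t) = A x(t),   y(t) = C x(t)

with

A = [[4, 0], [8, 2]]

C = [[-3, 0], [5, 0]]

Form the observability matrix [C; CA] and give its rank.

CA = [[-12, 0], [20, 0]]
Observability matrix O = [C; CA] = [[-3, 0], [5, 0], [-12, 0], [20, 0]]
Every row of O is a scalar multiple of row 1 = [-3, 0] (multipliers 1, -5/3, 4, -20/3), so the rows span a one-dimensional space.
O ≠ 0, hence rank(O) = 1.
rank(O) = 1 < n = 2, so the pair (A, C) is not completely observable.

1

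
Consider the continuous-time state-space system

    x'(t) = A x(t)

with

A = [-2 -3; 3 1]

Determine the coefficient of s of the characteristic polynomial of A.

1

For a 2×2 matrix, det(sI - A) = s^2 - (tr A)s + det A.
tr A = -1, det A = 7.
So p(s) = s^2 + s + 7.
The coefficient of s is 1.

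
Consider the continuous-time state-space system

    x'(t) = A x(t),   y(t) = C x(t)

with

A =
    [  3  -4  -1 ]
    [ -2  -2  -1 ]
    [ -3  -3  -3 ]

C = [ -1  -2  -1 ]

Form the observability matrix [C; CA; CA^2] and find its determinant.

CA = [[4, 11, 6]]
CA^2 = [[-28, -56, -33]]
Observability matrix O = [C; CA; CA^2] = [[-1, -2, -1], [4, 11, 6], [-28, -56, -33]]
Expanding along the first row, det(O) = (-1)·(11·(-33) - 6·(-56)) - (-2)·(4·(-33) - 6·(-28)) + (-1)·(4·(-56) - 11·(-28)) = (-1)·(-27) - (-2)·36 + (-1)·84 = 15
Since det(O) ≠ 0, rank(O) = 3 and the system is completely observable.

15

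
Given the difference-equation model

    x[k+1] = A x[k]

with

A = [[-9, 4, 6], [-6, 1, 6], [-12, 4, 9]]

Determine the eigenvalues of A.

det(zI - A) = z^3 - (tr A)z^2 + (M11 + M22 + M33)z - det A, where Mii is the 2×2 principal minor of A obtained by deleting row i and column i.
tr A = (-9) + 1 + 9 = 1; M11 = 1·9 - 6·4 = 9 - 24 = -15; M22 = (-9)·9 - 6·(-12) = -81 - (-72) = -9; M33 = (-9)·1 - 4·(-6) = -9 - (-24) = 15; sum of minors = -9.
det A = (-9)·(1·9 - 6·4) - 4·((-6)·9 - 6·(-12)) + 6·((-6)·4 - 1·(-12)) = (-9)·(-15) - 4·18 + 6·(-12) = -9.
So p(z) = det(zI - A) = z^3 - z^2 - 9z + 9.
Rational-root test: any integer root divides 9. Testing small divisors, z = 1 works: p(1) = 1 + (-1) + (-9) + 9 = 0, so (z - 1) is a factor.
Dividing, p(z) = (z - 1)(z^2 - 9).
Factor z^2 - 9: two numbers with sum 0 and product -9 are 3 and -3, so z^2 - 9 = (z - 3)(z + 3).
Hence p(z) = (z - 3) (z - 1) (z + 3), with roots -3, 1, 3.

-3, 1, 3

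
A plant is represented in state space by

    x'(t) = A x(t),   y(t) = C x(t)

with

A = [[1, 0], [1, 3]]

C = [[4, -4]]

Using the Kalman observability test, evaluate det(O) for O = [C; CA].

CA = [[0, -12]]
Observability matrix O = [C; CA] = [[4, -4], [0, -12]]
det(O) = 4·(-12) - (-4)·0 = -48 - 0 = -48
Since det(O) ≠ 0, rank(O) = 2 and the system is completely observable.

-48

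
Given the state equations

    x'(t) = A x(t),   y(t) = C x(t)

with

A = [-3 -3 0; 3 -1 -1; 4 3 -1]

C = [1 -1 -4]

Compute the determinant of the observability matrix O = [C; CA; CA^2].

4877

CA = [[-22, -14, 5]]
CA^2 = [[44, 95, 9]]
Observability matrix O = [C; CA; CA^2] = [[1, -1, -4], [-22, -14, 5], [44, 95, 9]]
Expanding along the first row, det(O) = 1·((-14)·9 - 5·95) - (-1)·((-22)·9 - 5·44) + (-4)·((-22)·95 - (-14)·44) = 1·(-601) - (-1)·(-418) + (-4)·(-1474) = 4877
Since det(O) ≠ 0, rank(O) = 3 and the system is completely observable.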